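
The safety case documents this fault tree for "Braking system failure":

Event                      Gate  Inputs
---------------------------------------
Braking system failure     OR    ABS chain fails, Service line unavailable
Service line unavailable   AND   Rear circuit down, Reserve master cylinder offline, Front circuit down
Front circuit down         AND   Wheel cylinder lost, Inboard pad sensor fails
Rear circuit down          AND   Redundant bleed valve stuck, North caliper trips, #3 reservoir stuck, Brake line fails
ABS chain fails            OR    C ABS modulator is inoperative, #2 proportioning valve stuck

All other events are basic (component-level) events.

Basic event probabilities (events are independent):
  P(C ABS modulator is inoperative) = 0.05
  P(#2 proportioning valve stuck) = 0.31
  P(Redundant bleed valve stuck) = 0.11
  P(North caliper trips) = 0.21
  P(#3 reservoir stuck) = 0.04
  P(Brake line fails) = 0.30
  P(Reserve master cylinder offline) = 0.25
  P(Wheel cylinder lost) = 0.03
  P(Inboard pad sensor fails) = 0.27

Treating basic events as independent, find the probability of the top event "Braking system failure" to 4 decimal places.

P(ABS chain fails) [OR] = 1 − (1−0.05) × (1−0.31) = 0.344500
P(Rear circuit down) [AND] = 0.11 × 0.21 × 0.04 × 0.30 = 0.000277
P(Front circuit down) [AND] = 0.03 × 0.27 = 0.008100
P(Service line unavailable) [AND] = 0.000277 × 0.25 × 0.008100 = 0.000001
P(Braking system failure) [OR] = 1 − (1−0.344500) × (1−0.000001) = 0.344501
Rounded to 4 decimal places: P(Braking system failure) ≈ 0.3445.

0.3445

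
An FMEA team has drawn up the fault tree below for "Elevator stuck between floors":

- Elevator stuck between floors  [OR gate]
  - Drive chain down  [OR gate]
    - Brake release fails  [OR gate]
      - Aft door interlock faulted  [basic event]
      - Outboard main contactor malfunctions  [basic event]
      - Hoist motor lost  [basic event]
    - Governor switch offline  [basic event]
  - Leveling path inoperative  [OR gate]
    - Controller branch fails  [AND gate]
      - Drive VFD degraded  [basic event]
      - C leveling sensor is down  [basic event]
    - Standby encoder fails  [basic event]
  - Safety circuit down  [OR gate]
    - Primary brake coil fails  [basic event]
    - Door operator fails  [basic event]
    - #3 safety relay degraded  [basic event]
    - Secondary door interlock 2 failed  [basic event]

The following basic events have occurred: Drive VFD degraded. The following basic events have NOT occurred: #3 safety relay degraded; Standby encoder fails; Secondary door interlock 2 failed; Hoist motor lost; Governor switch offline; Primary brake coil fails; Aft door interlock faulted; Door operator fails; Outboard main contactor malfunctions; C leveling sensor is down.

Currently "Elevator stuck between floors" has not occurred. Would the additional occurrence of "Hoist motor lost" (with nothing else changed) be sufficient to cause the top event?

Counterfactual: set "Hoist motor lost" to occurred.
Brake release fails [OR]: Aft door interlock faulted=not, Outboard main contactor malfunctions=not, Hoist motor lost=occurs → at least one input occurs → occurs.
Drive chain down [OR]: Brake release fails=occurs, Governor switch offline=not → at least one input occurs → occurs.
Controller branch fails [AND]: Drive VFD degraded=occurs, C leveling sensor is down=not → not all inputs occur → does not occur.
Leveling path inoperative [OR]: Controller branch fails=not, Standby encoder fails=not → no input occurs → does not occur.
Safety circuit down [OR]: Primary brake coil fails=not, Door operator fails=not, #3 safety relay degraded=not, Secondary door interlock 2 failed=not → no input occurs → does not occur.
Elevator stuck between floors [OR]: Drive chain down=occurs, Leveling path inoperative=not, Safety circuit down=not → at least one input occurs → occurs.

Yes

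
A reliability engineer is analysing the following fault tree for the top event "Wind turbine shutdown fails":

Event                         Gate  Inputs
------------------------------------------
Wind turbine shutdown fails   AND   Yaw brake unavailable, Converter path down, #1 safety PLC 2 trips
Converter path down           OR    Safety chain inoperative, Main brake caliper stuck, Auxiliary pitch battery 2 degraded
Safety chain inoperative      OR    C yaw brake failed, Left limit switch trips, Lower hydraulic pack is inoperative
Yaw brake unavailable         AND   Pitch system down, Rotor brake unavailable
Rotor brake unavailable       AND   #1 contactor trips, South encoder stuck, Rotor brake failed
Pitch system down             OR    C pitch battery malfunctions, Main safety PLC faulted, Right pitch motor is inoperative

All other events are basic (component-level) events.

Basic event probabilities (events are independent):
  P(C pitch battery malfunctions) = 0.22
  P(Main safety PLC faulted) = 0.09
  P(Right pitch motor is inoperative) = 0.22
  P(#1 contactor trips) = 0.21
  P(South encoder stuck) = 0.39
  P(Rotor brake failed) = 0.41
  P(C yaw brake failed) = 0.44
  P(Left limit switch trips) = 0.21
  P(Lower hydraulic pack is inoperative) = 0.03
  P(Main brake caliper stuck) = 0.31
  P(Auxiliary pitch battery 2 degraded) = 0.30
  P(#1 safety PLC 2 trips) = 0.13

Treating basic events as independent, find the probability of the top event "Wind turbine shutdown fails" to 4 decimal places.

P(Pitch system down) [OR] = 1 − (1−0.22) × (1−0.09) × (1−0.22) = 0.446356
P(Rotor brake unavailable) [AND] = 0.21 × 0.39 × 0.41 = 0.033579
P(Yaw brake unavailable) [AND] = 0.446356 × 0.033579 = 0.014988
P(Safety chain inoperative) [OR] = 1 − (1−0.44) × (1−0.21) × (1−0.03) = 0.570872
P(Converter path down) [OR] = 1 − (1−0.570872) × (1−0.31) × (1−0.30) = 0.792731
P(Wind turbine shutdown fails) [AND] = 0.014988 × 0.792731 × 0.13 = 0.001545
Rounded to 4 decimal places: P(Wind turbine shutdown fails) ≈ 0.0015.

0.0015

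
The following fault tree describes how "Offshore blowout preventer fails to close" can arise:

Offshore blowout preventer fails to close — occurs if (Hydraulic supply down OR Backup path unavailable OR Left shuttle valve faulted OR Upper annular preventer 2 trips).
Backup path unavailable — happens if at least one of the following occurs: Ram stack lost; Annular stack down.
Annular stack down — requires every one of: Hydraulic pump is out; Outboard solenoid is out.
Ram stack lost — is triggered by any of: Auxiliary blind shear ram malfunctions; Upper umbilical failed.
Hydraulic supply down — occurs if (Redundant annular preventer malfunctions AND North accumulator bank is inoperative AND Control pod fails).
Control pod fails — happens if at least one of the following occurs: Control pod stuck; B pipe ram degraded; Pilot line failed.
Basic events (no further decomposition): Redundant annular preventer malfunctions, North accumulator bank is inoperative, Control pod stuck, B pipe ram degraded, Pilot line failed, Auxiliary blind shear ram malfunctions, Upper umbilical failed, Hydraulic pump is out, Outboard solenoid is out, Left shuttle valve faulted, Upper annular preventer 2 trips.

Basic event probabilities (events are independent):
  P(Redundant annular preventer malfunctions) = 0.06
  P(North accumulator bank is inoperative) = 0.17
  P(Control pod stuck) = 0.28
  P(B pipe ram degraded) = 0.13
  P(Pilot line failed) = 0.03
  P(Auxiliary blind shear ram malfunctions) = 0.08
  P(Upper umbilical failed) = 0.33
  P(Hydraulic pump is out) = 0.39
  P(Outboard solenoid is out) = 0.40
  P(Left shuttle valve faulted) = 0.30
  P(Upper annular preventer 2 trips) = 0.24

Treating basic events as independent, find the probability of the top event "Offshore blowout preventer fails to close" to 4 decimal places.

P(Control pod fails) [OR] = 1 − (1−0.28) × (1−0.13) × (1−0.03) = 0.392392
P(Hydraulic supply down) [AND] = 0.06 × 0.17 × 0.392392 = 0.004002
P(Ram stack lost) [OR] = 1 − (1−0.08) × (1−0.33) = 0.383600
P(Annular stack down) [AND] = 0.39 × 0.40 = 0.156000
P(Backup path unavailable) [OR] = 1 − (1−0.383600) × (1−0.156000) = 0.479758
P(Offshore blowout preventer fails to close) [OR] = 1 − (1−0.004002) × (1−0.479758) × (1−0.30) × (1−0.24) = 0.724339
Rounded to 4 decimal places: P(Offshore blowout preventer fails to close) ≈ 0.7243.

0.7243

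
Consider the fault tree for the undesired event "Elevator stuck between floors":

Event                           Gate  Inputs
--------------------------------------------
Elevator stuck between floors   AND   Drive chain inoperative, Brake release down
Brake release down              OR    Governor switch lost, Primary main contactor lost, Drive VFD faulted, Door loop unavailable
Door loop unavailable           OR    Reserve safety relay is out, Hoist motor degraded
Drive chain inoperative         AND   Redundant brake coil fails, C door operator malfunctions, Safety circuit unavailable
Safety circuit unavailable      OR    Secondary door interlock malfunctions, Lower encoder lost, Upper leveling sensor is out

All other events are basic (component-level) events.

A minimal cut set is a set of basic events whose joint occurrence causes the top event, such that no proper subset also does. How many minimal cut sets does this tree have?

15

Safety circuit unavailable [OR]: union of children's cut sets → 3 cut set(s).
Drive chain inoperative [AND]: one cut set from each child combined → 1 × 1 × 3 = 3 cut set(s).
Door loop unavailable [OR]: union of children's cut sets → 2 cut set(s).
Brake release down [OR]: union of children's cut sets → 5 cut set(s).
Elevator stuck between floors [AND]: one cut set from each child combined → 3 × 5 = 15 cut set(s).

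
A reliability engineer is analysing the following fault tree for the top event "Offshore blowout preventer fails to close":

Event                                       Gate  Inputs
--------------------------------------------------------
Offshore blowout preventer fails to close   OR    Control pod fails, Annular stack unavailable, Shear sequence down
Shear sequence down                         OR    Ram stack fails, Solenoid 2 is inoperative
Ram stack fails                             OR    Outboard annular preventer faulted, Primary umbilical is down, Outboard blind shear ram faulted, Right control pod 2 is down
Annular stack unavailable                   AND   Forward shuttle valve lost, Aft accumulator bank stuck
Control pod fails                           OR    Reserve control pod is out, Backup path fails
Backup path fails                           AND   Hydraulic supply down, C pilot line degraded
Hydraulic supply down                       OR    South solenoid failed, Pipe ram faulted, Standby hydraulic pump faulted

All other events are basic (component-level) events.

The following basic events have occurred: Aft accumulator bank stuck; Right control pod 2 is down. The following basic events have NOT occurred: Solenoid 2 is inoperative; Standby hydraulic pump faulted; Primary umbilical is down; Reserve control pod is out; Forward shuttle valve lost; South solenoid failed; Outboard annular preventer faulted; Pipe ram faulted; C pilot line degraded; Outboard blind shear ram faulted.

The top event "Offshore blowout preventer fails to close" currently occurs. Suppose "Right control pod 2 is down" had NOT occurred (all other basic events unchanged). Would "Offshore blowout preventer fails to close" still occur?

No

Counterfactual: set "Right control pod 2 is down" to not occurred.
Hydraulic supply down [OR]: South solenoid failed=not, Pipe ram faulted=not, Standby hydraulic pump faulted=not → no input occurs → does not occur.
Backup path fails [AND]: Hydraulic supply down=not, C pilot line degraded=not → not all inputs occur → does not occur.
Control pod fails [OR]: Reserve control pod is out=not, Backup path fails=not → no input occurs → does not occur.
Annular stack unavailable [AND]: Forward shuttle valve lost=not, Aft accumulator bank stuck=occurs → not all inputs occur → does not occur.
Ram stack fails [OR]: Outboard annular preventer faulted=not, Primary umbilical is down=not, Outboard blind shear ram faulted=not, Right control pod 2 is down=not → no input occurs → does not occur.
Shear sequence down [OR]: Ram stack fails=not, Solenoid 2 is inoperative=not → no input occurs → does not occur.
Offshore blowout preventer fails to close [OR]: Control pod fails=not, Annular stack unavailable=not, Shear sequence down=not → no input occurs → does not occur.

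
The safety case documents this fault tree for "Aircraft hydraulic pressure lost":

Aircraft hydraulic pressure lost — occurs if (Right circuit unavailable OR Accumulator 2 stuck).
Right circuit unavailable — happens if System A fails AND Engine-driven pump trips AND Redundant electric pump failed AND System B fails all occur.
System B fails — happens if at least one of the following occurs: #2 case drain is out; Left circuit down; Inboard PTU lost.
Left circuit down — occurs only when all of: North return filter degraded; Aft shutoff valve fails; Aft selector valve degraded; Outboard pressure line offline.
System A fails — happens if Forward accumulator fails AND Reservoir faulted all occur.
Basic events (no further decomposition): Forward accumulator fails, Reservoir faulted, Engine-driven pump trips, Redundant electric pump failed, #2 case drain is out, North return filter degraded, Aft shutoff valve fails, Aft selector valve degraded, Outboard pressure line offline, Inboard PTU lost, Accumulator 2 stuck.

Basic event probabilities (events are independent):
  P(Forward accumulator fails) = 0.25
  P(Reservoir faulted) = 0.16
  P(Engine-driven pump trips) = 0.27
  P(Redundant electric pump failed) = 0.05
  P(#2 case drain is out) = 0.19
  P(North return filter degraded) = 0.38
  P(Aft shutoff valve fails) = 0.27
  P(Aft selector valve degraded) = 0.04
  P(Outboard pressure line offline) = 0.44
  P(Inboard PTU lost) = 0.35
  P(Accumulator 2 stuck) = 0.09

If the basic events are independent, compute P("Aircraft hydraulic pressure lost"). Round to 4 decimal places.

P(System A fails) [AND] = 0.25 × 0.16 = 0.040000
P(Left circuit down) [AND] = 0.38 × 0.27 × 0.04 × 0.44 = 0.001806
P(System B fails) [OR] = 1 − (1−0.19) × (1−0.001806) × (1−0.35) = 0.474451
P(Right circuit unavailable) [AND] = 0.040000 × 0.27 × 0.05 × 0.474451 = 0.000256
P(Aircraft hydraulic pressure lost) [OR] = 1 − (1−0.000256) × (1−0.09) = 0.090233
Rounded to 4 decimal places: P(Aircraft hydraulic pressure lost) ≈ 0.0902.

0.0902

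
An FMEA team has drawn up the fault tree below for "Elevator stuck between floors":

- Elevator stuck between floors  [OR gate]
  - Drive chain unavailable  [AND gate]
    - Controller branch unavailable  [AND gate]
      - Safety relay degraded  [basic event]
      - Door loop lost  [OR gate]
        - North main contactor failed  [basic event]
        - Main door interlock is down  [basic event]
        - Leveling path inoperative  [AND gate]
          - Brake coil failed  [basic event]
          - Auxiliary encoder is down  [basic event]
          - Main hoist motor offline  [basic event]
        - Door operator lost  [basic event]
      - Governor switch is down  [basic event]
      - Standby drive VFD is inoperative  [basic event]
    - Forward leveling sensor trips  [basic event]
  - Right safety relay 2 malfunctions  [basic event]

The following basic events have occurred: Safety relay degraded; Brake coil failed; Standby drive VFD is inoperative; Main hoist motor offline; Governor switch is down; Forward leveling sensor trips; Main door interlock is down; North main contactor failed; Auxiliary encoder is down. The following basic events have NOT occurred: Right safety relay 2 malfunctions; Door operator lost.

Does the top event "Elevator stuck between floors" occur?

Leveling path inoperative [AND]: Brake coil failed=occurs, Auxiliary encoder is down=occurs, Main hoist motor offline=occurs → all inputs occur → occurs.
Door loop lost [OR]: North main contactor failed=occurs, Main door interlock is down=occurs, Leveling path inoperative=occurs, Door operator lost=not → at least one input occurs → occurs.
Controller branch unavailable [AND]: Safety relay degraded=occurs, Door loop lost=occurs, Governor switch is down=occurs, Standby drive VFD is inoperative=occurs → all inputs occur → occurs.
Drive chain unavailable [AND]: Controller branch unavailable=occurs, Forward leveling sensor trips=occurs → all inputs occur → occurs.
Elevator stuck between floors [OR]: Drive chain unavailable=occurs, Right safety relay 2 malfunctions=not → at least one input occurs → occurs.

Yes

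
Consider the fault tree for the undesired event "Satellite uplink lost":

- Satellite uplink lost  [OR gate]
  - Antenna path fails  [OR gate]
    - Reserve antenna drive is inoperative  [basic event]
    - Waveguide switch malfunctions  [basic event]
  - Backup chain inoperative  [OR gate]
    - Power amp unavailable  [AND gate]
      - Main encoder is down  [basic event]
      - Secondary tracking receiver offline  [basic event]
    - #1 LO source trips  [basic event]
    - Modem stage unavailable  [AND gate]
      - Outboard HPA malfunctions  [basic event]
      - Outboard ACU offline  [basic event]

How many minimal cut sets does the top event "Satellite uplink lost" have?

Antenna path fails [OR]: union of children's cut sets → 2 cut set(s).
Power amp unavailable [AND]: one cut set from each child combined → 1 × 1 = 1 cut set(s).
Modem stage unavailable [AND]: one cut set from each child combined → 1 × 1 = 1 cut set(s).
Backup chain inoperative [OR]: union of children's cut sets → 3 cut set(s).
Satellite uplink lost [OR]: union of children's cut sets → 5 cut set(s).
Minimal cut sets: {Reserve antenna drive is inoperative}; {Waveguide switch malfunctions}; {Main encoder is down, Secondary tracking receiver offline}; {#1 LO source trips}; {Outboard ACU offline, Outboard HPA malfunctions}.

5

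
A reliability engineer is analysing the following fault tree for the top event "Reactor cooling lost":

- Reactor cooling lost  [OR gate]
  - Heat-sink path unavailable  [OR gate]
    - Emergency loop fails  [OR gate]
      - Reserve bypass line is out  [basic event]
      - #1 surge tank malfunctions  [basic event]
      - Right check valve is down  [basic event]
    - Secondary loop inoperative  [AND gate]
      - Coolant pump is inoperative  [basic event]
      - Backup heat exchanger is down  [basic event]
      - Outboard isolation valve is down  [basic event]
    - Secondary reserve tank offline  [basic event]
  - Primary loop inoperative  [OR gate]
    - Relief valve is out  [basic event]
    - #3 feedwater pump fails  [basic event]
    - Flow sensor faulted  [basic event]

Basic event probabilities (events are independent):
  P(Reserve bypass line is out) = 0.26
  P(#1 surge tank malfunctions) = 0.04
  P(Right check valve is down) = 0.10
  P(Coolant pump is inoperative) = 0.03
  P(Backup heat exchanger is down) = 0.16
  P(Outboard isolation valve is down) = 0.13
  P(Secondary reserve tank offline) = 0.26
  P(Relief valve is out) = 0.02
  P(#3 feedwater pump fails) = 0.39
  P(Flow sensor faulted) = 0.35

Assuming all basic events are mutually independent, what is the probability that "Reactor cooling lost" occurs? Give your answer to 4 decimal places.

P(Emergency loop fails) [OR] = 1 − (1−0.26) × (1−0.04) × (1−0.10) = 0.360640
P(Secondary loop inoperative) [AND] = 0.03 × 0.16 × 0.13 = 0.000624
P(Heat-sink path unavailable) [OR] = 1 − (1−0.360640) × (1−0.000624) × (1−0.26) = 0.527169
P(Primary loop inoperative) [OR] = 1 − (1−0.02) × (1−0.39) × (1−0.35) = 0.611430
P(Reactor cooling lost) [OR] = 1 − (1−0.527169) × (1−0.611430) = 0.816272
Rounded to 4 decimal places: P(Reactor cooling lost) ≈ 0.8163.

0.8163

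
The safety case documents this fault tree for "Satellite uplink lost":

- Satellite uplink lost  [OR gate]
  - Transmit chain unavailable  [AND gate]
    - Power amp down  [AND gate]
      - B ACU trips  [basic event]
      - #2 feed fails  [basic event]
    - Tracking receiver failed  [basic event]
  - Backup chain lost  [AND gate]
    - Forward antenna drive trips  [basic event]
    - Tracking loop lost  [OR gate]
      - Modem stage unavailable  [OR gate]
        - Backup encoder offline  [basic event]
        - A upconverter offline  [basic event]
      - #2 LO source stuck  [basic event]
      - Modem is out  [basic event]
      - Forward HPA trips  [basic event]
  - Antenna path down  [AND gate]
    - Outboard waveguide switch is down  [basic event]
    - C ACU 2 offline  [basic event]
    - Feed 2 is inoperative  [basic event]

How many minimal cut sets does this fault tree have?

Power amp down [AND]: one cut set from each child combined → 1 × 1 = 1 cut set(s).
Transmit chain unavailable [AND]: one cut set from each child combined → 1 × 1 = 1 cut set(s).
Modem stage unavailable [OR]: union of children's cut sets → 2 cut set(s).
Tracking loop lost [OR]: union of children's cut sets → 5 cut set(s).
Backup chain lost [AND]: one cut set from each child combined → 1 × 5 = 5 cut set(s).
Antenna path down [AND]: one cut set from each child combined → 1 × 1 × 1 = 1 cut set(s).
Satellite uplink lost [OR]: union of children's cut sets → 7 cut set(s).
Minimal cut sets: {#2 feed fails, B ACU trips, Tracking receiver failed}; {Backup encoder offline, Forward antenna drive trips}; {A upconverter offline, Forward antenna drive trips}; {#2 LO source stuck, Forward antenna drive trips}; {Forward antenna drive trips, Modem is out}; {Forward HPA trips, Forward antenna drive trips}; {C ACU 2 offline, Feed 2 is inoperative, Outboard waveguide switch is down}.

7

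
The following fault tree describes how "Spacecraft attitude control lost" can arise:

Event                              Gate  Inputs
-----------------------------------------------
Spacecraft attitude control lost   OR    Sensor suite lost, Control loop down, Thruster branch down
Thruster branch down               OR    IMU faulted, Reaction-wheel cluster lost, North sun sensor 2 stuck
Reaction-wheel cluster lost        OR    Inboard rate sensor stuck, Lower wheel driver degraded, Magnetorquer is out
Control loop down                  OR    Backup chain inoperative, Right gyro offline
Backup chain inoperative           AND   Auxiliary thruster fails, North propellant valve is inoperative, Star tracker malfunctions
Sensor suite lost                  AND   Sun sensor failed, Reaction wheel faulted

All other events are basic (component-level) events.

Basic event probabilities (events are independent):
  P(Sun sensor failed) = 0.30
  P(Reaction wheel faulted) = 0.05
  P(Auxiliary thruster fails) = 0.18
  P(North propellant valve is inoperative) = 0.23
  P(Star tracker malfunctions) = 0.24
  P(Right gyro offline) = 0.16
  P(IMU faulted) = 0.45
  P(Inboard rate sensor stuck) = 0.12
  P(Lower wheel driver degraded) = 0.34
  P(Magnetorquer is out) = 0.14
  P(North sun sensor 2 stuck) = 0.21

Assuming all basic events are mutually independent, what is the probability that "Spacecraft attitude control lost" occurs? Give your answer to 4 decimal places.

0.8222

P(Sensor suite lost) [AND] = 0.30 × 0.05 = 0.015000
P(Backup chain inoperative) [AND] = 0.18 × 0.23 × 0.24 = 0.009936
P(Control loop down) [OR] = 1 − (1−0.009936) × (1−0.16) = 0.168346
P(Reaction-wheel cluster lost) [OR] = 1 − (1−0.12) × (1−0.34) × (1−0.14) = 0.500512
P(Thruster branch down) [OR] = 1 − (1−0.45) × (1−0.500512) × (1−0.21) = 0.782972
P(Spacecraft attitude control lost) [OR] = 1 − (1−0.015000) × (1−0.168346) × (1−0.782972) = 0.822215
Rounded to 4 decimal places: P(Spacecraft attitude control lost) ≈ 0.8222.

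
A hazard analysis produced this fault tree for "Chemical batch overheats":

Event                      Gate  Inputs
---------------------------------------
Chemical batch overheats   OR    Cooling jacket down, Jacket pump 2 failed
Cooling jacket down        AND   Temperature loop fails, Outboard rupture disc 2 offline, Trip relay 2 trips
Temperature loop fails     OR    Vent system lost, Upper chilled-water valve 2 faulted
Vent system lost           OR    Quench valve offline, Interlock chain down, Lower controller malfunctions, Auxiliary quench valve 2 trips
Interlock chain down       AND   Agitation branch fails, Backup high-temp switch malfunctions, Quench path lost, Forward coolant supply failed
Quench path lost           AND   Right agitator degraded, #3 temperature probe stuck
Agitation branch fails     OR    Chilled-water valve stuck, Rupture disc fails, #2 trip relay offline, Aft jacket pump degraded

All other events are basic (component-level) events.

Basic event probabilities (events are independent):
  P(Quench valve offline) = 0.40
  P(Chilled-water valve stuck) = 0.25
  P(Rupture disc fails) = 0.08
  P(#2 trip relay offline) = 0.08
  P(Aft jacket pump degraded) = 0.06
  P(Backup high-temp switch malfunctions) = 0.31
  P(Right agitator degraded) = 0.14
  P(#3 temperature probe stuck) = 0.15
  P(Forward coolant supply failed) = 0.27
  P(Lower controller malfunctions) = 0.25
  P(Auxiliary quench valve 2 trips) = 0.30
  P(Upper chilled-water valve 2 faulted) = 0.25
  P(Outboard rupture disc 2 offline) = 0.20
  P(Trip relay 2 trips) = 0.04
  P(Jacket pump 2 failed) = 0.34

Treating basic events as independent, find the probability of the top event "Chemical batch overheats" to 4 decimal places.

0.3440

P(Agitation branch fails) [OR] = 1 − (1−0.25) × (1−0.08) × (1−0.08) × (1−0.06) = 0.403288
P(Quench path lost) [AND] = 0.14 × 0.15 = 0.021000
P(Interlock chain down) [AND] = 0.403288 × 0.31 × 0.021000 × 0.27 = 0.000709
P(Vent system lost) [OR] = 1 − (1−0.40) × (1−0.000709) × (1−0.25) × (1−0.30) = 0.685223
P(Temperature loop fails) [OR] = 1 − (1−0.685223) × (1−0.25) = 0.763917
P(Cooling jacket down) [AND] = 0.763917 × 0.20 × 0.04 = 0.006111
P(Chemical batch overheats) [OR] = 1 − (1−0.006111) × (1−0.34) = 0.344033
Rounded to 4 decimal places: P(Chemical batch overheats) ≈ 0.3440.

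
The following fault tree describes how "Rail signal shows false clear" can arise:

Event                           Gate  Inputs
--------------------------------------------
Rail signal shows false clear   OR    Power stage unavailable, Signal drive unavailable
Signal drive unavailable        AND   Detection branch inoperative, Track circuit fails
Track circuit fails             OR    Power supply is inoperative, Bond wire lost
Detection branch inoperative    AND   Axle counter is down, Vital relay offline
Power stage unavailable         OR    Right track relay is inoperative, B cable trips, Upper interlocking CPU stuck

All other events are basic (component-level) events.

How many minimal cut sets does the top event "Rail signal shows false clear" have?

5

Power stage unavailable [OR]: union of children's cut sets → 3 cut set(s).
Detection branch inoperative [AND]: one cut set from each child combined → 1 × 1 = 1 cut set(s).
Track circuit fails [OR]: union of children's cut sets → 2 cut set(s).
Signal drive unavailable [AND]: one cut set from each child combined → 1 × 2 = 2 cut set(s).
Rail signal shows false clear [OR]: union of children's cut sets → 5 cut set(s).
Minimal cut sets: {Right track relay is inoperative}; {B cable trips}; {Upper interlocking CPU stuck}; {Axle counter is down, Power supply is inoperative, Vital relay offline}; {Axle counter is down, Bond wire lost, Vital relay offline}.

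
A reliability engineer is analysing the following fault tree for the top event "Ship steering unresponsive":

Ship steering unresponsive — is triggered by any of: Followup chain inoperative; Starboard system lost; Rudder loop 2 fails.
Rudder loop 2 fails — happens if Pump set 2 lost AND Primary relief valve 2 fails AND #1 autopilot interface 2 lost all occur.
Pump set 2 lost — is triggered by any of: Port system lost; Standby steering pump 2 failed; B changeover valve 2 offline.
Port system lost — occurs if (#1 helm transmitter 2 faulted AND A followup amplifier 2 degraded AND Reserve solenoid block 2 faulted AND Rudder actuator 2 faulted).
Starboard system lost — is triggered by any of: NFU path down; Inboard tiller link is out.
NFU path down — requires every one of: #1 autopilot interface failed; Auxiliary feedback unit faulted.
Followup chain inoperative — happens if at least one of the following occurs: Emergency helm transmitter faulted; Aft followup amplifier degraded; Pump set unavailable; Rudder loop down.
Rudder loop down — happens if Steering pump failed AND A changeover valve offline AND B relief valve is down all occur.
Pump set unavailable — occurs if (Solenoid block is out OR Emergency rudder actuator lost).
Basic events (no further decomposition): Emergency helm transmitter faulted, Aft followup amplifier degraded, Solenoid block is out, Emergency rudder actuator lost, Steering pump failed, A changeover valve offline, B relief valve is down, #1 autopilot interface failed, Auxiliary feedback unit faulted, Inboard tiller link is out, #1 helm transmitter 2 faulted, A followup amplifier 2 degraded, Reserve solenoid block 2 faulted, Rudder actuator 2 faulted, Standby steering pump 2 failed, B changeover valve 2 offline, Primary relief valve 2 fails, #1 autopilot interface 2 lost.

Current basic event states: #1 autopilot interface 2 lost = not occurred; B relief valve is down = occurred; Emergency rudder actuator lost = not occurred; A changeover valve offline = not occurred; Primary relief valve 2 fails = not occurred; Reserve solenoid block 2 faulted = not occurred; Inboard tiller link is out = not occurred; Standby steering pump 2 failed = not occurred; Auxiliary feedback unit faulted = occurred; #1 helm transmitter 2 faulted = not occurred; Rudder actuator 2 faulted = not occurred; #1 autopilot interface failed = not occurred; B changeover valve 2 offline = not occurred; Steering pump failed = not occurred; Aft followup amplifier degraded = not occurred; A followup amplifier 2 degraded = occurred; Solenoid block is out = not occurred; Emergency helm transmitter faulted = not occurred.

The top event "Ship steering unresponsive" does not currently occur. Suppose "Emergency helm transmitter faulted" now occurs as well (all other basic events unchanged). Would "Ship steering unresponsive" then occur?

Counterfactual: set "Emergency helm transmitter faulted" to occurred.
Pump set unavailable [OR]: Solenoid block is out=not, Emergency rudder actuator lost=not → no input occurs → does not occur.
Rudder loop down [AND]: Steering pump failed=not, A changeover valve offline=not, B relief valve is down=occurs → not all inputs occur → does not occur.
Followup chain inoperative [OR]: Emergency helm transmitter faulted=occurs, Aft followup amplifier degraded=not, Pump set unavailable=not, Rudder loop down=not → at least one input occurs → occurs.
NFU path down [AND]: #1 autopilot interface failed=not, Auxiliary feedback unit faulted=occurs → not all inputs occur → does not occur.
Starboard system lost [OR]: NFU path down=not, Inboard tiller link is out=not → no input occurs → does not occur.
Port system lost [AND]: #1 helm transmitter 2 faulted=not, A followup amplifier 2 degraded=occurs, Reserve solenoid block 2 faulted=not, Rudder actuator 2 faulted=not → not all inputs occur → does not occur.
Pump set 2 lost [OR]: Port system lost=not, Standby steering pump 2 failed=not, B changeover valve 2 offline=not → no input occurs → does not occur.
Rudder loop 2 fails [AND]: Pump set 2 lost=not, Primary relief valve 2 fails=not, #1 autopilot interface 2 lost=not → not all inputs occur → does not occur.
Ship steering unresponsive [OR]: Followup chain inoperative=occurs, Starboard system lost=not, Rudder loop 2 fails=not → at least one input occurs → occurs.

Yes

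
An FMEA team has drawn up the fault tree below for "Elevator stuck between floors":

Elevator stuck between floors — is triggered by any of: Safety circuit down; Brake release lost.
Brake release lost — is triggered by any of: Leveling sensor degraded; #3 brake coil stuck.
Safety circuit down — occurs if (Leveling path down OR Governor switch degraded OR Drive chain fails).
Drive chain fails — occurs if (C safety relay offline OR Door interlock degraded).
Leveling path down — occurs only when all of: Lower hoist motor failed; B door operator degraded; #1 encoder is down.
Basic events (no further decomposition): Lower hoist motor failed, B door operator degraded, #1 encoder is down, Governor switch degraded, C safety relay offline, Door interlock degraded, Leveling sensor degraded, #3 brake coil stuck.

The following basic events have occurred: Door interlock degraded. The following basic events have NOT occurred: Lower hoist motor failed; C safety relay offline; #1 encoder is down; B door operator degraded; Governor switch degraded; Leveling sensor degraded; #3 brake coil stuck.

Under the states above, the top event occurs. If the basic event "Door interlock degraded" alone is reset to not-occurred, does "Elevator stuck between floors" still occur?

Counterfactual: set "Door interlock degraded" to not occurred.
Leveling path down [AND]: Lower hoist motor failed=not, B door operator degraded=not, #1 encoder is down=not → not all inputs occur → does not occur.
Drive chain fails [OR]: C safety relay offline=not, Door interlock degraded=not → no input occurs → does not occur.
Safety circuit down [OR]: Leveling path down=not, Governor switch degraded=not, Drive chain fails=not → no input occurs → does not occur.
Brake release lost [OR]: Leveling sensor degraded=not, #3 brake coil stuck=not → no input occurs → does not occur.
Elevator stuck between floors [OR]: Safety circuit down=not, Brake release lost=not → no input occurs → does not occur.

No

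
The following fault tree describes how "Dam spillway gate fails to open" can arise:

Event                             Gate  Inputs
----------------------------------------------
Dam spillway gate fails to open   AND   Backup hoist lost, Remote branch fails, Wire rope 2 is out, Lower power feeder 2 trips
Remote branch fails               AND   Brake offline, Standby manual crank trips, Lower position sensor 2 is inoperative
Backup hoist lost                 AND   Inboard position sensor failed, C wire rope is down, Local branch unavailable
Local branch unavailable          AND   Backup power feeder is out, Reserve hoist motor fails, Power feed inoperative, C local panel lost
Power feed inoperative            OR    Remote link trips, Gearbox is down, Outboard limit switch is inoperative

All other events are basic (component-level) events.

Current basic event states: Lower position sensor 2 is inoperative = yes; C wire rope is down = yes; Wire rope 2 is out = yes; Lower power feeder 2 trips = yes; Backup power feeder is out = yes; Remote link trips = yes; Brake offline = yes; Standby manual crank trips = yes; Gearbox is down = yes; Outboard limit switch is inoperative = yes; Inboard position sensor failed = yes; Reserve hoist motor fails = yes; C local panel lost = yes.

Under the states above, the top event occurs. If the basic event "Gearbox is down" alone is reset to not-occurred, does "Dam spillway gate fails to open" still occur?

Counterfactual: set "Gearbox is down" to not occurred.
Power feed inoperative [OR]: Remote link trips=occurs, Gearbox is down=not, Outboard limit switch is inoperative=occurs → at least one input occurs → occurs.
Local branch unavailable [AND]: Backup power feeder is out=occurs, Reserve hoist motor fails=occurs, Power feed inoperative=occurs, C local panel lost=occurs → all inputs occur → occurs.
Backup hoist lost [AND]: Inboard position sensor failed=occurs, C wire rope is down=occurs, Local branch unavailable=occurs → all inputs occur → occurs.
Remote branch fails [AND]: Brake offline=occurs, Standby manual crank trips=occurs, Lower position sensor 2 is inoperative=occurs → all inputs occur → occurs.
Dam spillway gate fails to open [AND]: Backup hoist lost=occurs, Remote branch fails=occurs, Wire rope 2 is out=occurs, Lower power feeder 2 trips=occurs → all inputs occur → occurs.

Yes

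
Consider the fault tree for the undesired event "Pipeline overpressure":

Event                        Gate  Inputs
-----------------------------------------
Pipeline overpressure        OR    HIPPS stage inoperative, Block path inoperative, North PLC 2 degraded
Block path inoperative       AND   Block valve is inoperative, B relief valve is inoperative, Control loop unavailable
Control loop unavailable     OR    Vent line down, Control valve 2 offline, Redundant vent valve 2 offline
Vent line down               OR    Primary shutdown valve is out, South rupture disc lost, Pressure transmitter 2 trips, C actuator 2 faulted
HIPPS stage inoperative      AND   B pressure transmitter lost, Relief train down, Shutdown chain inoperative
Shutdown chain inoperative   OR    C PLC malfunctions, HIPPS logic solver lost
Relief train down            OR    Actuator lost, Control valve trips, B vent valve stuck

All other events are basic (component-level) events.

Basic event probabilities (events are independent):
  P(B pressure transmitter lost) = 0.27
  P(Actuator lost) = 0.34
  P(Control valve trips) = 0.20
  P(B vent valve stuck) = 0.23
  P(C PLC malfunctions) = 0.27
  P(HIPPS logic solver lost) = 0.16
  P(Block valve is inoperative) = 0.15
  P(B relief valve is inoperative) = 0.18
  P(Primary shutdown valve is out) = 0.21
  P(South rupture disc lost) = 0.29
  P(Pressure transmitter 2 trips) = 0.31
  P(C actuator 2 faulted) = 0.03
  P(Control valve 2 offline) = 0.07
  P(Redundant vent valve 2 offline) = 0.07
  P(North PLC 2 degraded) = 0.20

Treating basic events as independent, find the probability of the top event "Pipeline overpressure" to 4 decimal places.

0.2633

P(Relief train down) [OR] = 1 − (1−0.34) × (1−0.20) × (1−0.23) = 0.593440
P(Shutdown chain inoperative) [OR] = 1 − (1−0.27) × (1−0.16) = 0.386800
P(HIPPS stage inoperative) [AND] = 0.27 × 0.593440 × 0.386800 = 0.061976
P(Vent line down) [OR] = 1 − (1−0.21) × (1−0.29) × (1−0.31) × (1−0.03) = 0.624590
P(Control loop unavailable) [OR] = 1 − (1−0.624590) × (1−0.07) × (1−0.07) = 0.675308
P(Block path inoperative) [AND] = 0.15 × 0.18 × 0.675308 = 0.018233
P(Pipeline overpressure) [OR] = 1 − (1−0.061976) × (1−0.018233) × (1−0.20) = 0.263263
Rounded to 4 decimal places: P(Pipeline overpressure) ≈ 0.2633.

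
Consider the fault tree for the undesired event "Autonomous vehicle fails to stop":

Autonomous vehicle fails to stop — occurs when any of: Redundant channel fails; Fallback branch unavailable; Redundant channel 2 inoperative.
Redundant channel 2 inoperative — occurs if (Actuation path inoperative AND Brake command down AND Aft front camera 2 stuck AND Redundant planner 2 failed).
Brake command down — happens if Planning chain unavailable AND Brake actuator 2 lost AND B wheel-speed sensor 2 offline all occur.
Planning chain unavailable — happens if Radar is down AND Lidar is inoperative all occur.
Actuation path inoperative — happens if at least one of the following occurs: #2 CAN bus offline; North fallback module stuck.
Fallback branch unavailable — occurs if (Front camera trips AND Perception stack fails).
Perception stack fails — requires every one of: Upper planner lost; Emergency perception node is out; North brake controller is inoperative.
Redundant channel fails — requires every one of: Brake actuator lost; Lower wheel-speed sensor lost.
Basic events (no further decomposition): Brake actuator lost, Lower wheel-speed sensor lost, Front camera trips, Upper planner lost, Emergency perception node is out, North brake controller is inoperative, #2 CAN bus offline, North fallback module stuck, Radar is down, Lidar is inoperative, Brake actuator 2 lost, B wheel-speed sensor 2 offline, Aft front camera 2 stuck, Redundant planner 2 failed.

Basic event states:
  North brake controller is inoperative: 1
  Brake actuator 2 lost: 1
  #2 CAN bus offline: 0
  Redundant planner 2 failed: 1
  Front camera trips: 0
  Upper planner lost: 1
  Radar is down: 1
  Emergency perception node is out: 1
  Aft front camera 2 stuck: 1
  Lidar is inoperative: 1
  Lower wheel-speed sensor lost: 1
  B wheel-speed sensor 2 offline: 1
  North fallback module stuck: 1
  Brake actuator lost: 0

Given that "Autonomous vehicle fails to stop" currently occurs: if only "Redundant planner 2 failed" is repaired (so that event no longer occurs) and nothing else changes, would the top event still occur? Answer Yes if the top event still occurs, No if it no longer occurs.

No

Counterfactual: set "Redundant planner 2 failed" to not occurred.
Redundant channel fails [AND]: Brake actuator lost=not, Lower wheel-speed sensor lost=occurs → not all inputs occur → does not occur.
Perception stack fails [AND]: Upper planner lost=occurs, Emergency perception node is out=occurs, North brake controller is inoperative=occurs → all inputs occur → occurs.
Fallback branch unavailable [AND]: Front camera trips=not, Perception stack fails=occurs → not all inputs occur → does not occur.
Actuation path inoperative [OR]: #2 CAN bus offline=not, North fallback module stuck=occurs → at least one input occurs → occurs.
Planning chain unavailable [AND]: Radar is down=occurs, Lidar is inoperative=occurs → all inputs occur → occurs.
Brake command down [AND]: Planning chain unavailable=occurs, Brake actuator 2 lost=occurs, B wheel-speed sensor 2 offline=occurs → all inputs occur → occurs.
Redundant channel 2 inoperative [AND]: Actuation path inoperative=occurs, Brake command down=occurs, Aft front camera 2 stuck=occurs, Redundant planner 2 failed=not → not all inputs occur → does not occur.
Autonomous vehicle fails to stop [OR]: Redundant channel fails=not, Fallback branch unavailable=not, Redundant channel 2 inoperative=not → no input occurs → does not occur.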